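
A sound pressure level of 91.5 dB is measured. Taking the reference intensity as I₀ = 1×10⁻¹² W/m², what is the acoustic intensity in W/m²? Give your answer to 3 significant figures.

0.00141 W/m²

I = I₀·10^(L/10) = 10⁻¹² × 10^(91.5/10) = 10^(-2.850).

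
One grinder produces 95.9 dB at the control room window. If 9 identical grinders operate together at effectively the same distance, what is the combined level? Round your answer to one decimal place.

With 9 equal, uncorrelated contributions the intensity is 9× that of one unit, giving a rise of 10·log₁₀ 9.
L_total = 95.9 + 10·log₁₀(9) = 95.9 + 9.542 = 105.44 dB.

105.4 dB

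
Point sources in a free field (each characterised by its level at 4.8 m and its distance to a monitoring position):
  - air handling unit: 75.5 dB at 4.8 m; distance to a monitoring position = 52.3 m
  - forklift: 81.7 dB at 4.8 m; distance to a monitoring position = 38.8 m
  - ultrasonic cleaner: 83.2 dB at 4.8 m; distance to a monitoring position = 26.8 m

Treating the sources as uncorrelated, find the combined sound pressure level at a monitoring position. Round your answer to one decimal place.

69.7 dB

First find each source's level at the receiver (point-source: −20·log₁₀(r/r_ref)), then combine on an intensity basis.
air handling unit: 75.5 − 20·log₁₀(52.3/4.8) = 75.5 − 20.75 = 54.75 dB.
forklift: 81.7 − 20·log₁₀(38.8/4.8) = 81.7 − 18.15 = 63.55 dB.
ultrasonic cleaner: 83.2 − 20·log₁₀(26.8/4.8) = 83.2 − 14.94 = 68.26 dB.
Σ 10^(L/10) = 9.265e+06 → L_total = 10·log₁₀(9.265e+06) = 69.67 dB.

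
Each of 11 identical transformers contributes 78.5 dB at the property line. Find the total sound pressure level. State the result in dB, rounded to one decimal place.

88.9 dB

With 11 equal, uncorrelated contributions the intensity is 11× that of one unit, giving a rise of 10·log₁₀ 11.
L_total = 78.5 + 10·log₁₀(11) = 78.5 + 10.414 = 88.91 dB.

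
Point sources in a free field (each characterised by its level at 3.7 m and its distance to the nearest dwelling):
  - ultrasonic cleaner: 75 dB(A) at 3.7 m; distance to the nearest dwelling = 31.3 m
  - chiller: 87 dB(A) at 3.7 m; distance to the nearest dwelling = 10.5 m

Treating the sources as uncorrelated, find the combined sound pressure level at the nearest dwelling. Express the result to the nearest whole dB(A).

78 dB(A)

First find each source's level at the receiver (point-source: −20·log₁₀(r/r_ref)), then combine on an intensity basis.
ultrasonic cleaner: 75 − 20·log₁₀(31.3/3.7) = 75 − 18.55 = 56.45 dB(A).
chiller: 87 − 20·log₁₀(10.5/3.7) = 87 − 9.06 = 77.94 dB(A).
Σ 10^(L/10) = 6.268e+07 → L_total = 10·log₁₀(6.268e+07) = 77.97 dB(A).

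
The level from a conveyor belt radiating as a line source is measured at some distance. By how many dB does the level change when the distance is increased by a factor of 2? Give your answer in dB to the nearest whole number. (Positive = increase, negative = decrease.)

With cylindrical spreading the level changes by −10·log₁₀(r₂/r₁).
ΔL = −10·log₁₀(2) = -3.01 dB.

-3 dB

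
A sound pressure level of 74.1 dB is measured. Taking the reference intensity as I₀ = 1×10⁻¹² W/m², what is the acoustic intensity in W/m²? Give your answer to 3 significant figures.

I = I₀·10^(L/10) = 10⁻¹² × 10^(74.1/10) = 10^(-4.590).

2.57e-05 W/m²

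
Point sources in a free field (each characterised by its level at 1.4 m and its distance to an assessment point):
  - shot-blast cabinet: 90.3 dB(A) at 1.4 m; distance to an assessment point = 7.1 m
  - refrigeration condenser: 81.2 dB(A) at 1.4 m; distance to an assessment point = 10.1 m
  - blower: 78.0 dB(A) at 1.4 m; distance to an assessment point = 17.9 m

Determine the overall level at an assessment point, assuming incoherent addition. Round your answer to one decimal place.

76.5 dB(A)

Propagate each source to the receiver with L = L_ref − 20·log₁₀(r/r_ref), then add intensities.
shot-blast cabinet: 90.3 − 20·log₁₀(7.1/1.4) = 90.3 − 14.10 = 76.20 dB(A).
refrigeration condenser: 81.2 − 20·log₁₀(10.1/1.4) = 81.2 − 17.16 = 64.04 dB(A).
blower: 78.0 − 20·log₁₀(17.9/1.4) = 78.0 − 22.13 = 55.87 dB(A).
Σ 10^(L/10) = 4.458e+07 → L_total = 10·log₁₀(4.458e+07) = 76.49 dB(A).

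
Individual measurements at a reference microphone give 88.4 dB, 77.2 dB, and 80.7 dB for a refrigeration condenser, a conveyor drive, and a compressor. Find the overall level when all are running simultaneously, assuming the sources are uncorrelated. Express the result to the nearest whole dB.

89 dB

Incoherent sources combine by intensity addition: L_total = 10·log₁₀(Σ 10^(L_i/10)).
Σ 10^(L/10) = 10^(88.4/10) + 10^(77.2/10) + 10^(80.7/10) = 8.618e+08.
L_total = 10·log₁₀(8.618e+08) = 89.35 dB.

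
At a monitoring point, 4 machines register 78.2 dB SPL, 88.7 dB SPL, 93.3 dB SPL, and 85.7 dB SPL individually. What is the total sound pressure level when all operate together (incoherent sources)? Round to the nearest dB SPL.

Incoherent sources combine by intensity addition: L_total = 10·log₁₀(Σ 10^(L_i/10)).
Σ 10^(L/10) = 10^(78.2/10) + 10^(88.7/10) + 10^(93.3/10) + 10^(85.7/10) = 3.317e+09.
L_total = 10·log₁₀(3.317e+09) = 95.21 dB SPL.

95 dB SPL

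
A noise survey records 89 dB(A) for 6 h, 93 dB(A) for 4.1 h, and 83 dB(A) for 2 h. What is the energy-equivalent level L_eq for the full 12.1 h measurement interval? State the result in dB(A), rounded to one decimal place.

The energy average is taken in the linear domain: L_eq = 10·log₁₀[(Σ tᵢ·10^(Lᵢ/10))/T], T = 12.1 h.
Σ tᵢ·10^(Lᵢ/10) = 6·10^(89/10) + 4.1·10^(93/10) + 2·10^(83/10) = 1.335e+10.
L_eq = 10·log₁₀(1.335e+10/12.1) = 90.43 dB(A).

90.4 dB(A)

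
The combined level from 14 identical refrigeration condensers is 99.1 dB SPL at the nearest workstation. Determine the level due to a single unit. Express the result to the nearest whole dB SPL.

Dividing the total intensity by 14 lowers the level by 10·log₁₀ 14 = 11.461 dB: L₁ = 99.1 − 11.461.

88 dB SPL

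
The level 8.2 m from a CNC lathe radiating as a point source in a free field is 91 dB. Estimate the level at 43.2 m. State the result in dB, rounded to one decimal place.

76.6 dB

Spherical spreading from a point source gives a 20·log₁₀(r₂/r₁) drop.
L₂ = 91 − 20·log₁₀(43.2/8.2) = 91 − 14.433 = 76.57 dB.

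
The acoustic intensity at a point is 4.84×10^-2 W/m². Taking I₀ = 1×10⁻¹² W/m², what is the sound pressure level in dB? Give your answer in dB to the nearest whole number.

Dividing by I₀ shifts the exponent by 12: I/I₀ = 4.84×10^10.
L = 10·(0.6848 + 10) = 106.85 dB.

107 dB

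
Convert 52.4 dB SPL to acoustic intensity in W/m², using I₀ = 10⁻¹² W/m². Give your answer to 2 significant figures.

1.7e-07 W/m²

L = 10·log₁₀(I/I₀) ⇒ I = I₀·10^(L/10) = 10⁻¹² × 10^5.24.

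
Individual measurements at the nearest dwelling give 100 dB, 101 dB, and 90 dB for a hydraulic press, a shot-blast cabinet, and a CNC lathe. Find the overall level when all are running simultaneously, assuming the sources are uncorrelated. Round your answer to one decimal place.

103.7 dB

Incoherent sources combine by intensity addition: L_total = 10·log₁₀(Σ 10^(L_i/10)).
Σ 10^(L/10) = 10^(100/10) + 10^(101/10) + 10^(90/10) = 2.359e+10.
L_total = 10·log₁₀(2.359e+10) = 103.73 dB.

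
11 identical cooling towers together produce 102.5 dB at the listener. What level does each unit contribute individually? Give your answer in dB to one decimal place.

92.1 dB

11 equal contributions raise the level by 10·log₁₀ 11 = 10.414 dB, so each unit alone gives 102.5 − 10.414.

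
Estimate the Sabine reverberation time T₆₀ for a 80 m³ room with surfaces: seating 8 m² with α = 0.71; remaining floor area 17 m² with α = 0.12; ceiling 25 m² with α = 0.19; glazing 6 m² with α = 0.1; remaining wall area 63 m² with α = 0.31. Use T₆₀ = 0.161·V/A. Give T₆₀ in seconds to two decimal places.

A = Σ Sᵢαᵢ = 8·0.71 + 17·0.12 + 25·0.19 + 6·0.1 + 63·0.31 = 32.60 m².
T₆₀ = 0.161 × 80 / 32.60 = 0.395 s.

0.40 s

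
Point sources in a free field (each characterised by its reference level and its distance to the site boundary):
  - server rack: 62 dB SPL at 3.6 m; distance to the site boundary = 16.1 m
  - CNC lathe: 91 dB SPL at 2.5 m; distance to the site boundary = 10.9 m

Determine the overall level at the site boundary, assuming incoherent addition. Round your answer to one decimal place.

First find each source's level at the receiver (point-source: −20·log₁₀(r/r_ref)), then combine on an intensity basis.
server rack: 62 − 20·log₁₀(16.1/3.6) = 62 − 13.01 = 48.99 dB SPL.
CNC lathe: 91 − 20·log₁₀(10.9/2.5) = 91 − 12.79 = 78.21 dB SPL.
Σ 10^(L/10) = 6.631e+07 → L_total = 10·log₁₀(6.631e+07) = 78.22 dB SPL.

78.2 dB SPL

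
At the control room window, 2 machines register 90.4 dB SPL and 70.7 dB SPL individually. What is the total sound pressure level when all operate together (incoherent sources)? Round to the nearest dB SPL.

For uncorrelated sources the intensities add, so convert each level to linear form, sum, and take 10·log₁₀ of the total.
Σ 10^(L/10) = 10^(90.4/10) + 10^(70.7/10) = 1.108e+09.
L_total = 10·log₁₀(1.108e+09) = 90.45 dB SPL.

90 dB SPL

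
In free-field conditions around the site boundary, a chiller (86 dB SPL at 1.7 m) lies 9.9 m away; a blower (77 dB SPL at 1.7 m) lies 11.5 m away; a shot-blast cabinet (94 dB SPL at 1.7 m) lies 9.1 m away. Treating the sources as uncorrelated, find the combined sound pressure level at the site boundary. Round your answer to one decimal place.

80.0 dB SPL

Propagate each source to the receiver with L = L_ref − 20·log₁₀(r/r_ref), then add intensities.
chiller: 86 − 20·log₁₀(9.9/1.7) = 86 − 15.30 = 70.70 dB SPL.
blower: 77 − 20·log₁₀(11.5/1.7) = 77 − 16.60 = 60.40 dB SPL.
shot-blast cabinet: 94 − 20·log₁₀(9.1/1.7) = 94 − 14.57 = 79.43 dB SPL.
Σ 10^(L/10) = 1.005e+08 → L_total = 10·log₁₀(1.005e+08) = 80.02 dB SPL.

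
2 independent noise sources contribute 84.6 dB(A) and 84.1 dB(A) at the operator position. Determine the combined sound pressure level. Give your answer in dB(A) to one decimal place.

For uncorrelated sources the intensities add, so convert each level to linear form, sum, and take 10·log₁₀ of the total.
Σ 10^(L/10) = 10^(84.6/10) + 10^(84.1/10) = 5.454e+08.
L_total = 10·log₁₀(5.454e+08) = 87.37 dB(A).

87.4 dB(A)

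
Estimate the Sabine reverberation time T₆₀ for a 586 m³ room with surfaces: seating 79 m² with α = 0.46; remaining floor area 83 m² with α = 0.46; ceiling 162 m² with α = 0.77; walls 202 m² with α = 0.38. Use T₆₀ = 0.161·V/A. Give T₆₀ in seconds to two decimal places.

A = Σ Sᵢαᵢ = 79·0.46 + 83·0.46 + 162·0.77 + 202·0.38 = 276.02 m².
T₆₀ = 0.161 × 586 / 276.02 = 0.342 s.

0.34 s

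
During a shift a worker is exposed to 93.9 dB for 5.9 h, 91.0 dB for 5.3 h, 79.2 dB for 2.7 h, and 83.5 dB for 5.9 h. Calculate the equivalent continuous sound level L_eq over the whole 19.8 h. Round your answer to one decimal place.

Weight each interval's intensity by its duration and average over T = 19.8 h:
Σ tᵢ·10^(Lᵢ/10) = 5.9·10^(93.9/10) + 5.3·10^(91.0/10) + 2.7·10^(79.2/10) + 5.9·10^(83.5/10) = 2.270e+10.
L_eq = 10·log₁₀(2.270e+10/19.8) = 90.59 dB.

90.6 dB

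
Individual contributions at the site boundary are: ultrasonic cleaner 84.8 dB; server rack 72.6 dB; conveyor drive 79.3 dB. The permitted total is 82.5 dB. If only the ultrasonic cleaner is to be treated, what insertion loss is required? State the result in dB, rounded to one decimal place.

6.1 dB

Fixed contribution from the other sources: Σ 10^(L/10) = 10^(72.6/10) + 10^(79.3/10) = 1.033e+08 (80.14 dB).
To meet 82.5 dB overall, the treated ultrasonic cleaner may contribute at most 10^(82.5/10) − 1.033e+08 = 7.452e+07, i.e. 78.72 dB.
Required insertion loss = 84.8 − 78.72 = 6.08 dB.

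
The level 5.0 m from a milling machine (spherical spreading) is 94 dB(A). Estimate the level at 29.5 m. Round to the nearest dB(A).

For a point source, L₂ = L₁ − 20·log₁₀(r₂/r₁).
L₂ = 94 − 20·log₁₀(29.5/5.0) = 94 − 15.417 = 78.58 dB(A).

79 dB(A)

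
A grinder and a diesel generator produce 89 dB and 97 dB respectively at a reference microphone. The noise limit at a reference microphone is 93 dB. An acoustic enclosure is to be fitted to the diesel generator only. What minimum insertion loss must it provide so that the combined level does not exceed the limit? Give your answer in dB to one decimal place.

Everything except the diesel generator sums to 10^(89/10) = 7.943e+08 in linear terms, 89.00 dB.
To meet 93 dB overall, the treated diesel generator may contribute at most 10^(93/10) − 7.943e+08 = 1.201e+09, i.e. 90.80 dB.
Required insertion loss = 97 − 90.80 = 6.20 dB.

6.2 dB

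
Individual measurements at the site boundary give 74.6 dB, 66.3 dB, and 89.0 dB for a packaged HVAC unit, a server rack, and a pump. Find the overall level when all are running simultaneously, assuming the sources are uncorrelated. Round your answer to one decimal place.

Incoherent sources combine by intensity addition: L_total = 10·log₁₀(Σ 10^(L_i/10)).
Σ 10^(L/10) = 10^(74.6/10) + 10^(66.3/10) + 10^(89.0/10) = 8.274e+08.
L_total = 10·log₁₀(8.274e+08) = 89.18 dB.

89.2 dB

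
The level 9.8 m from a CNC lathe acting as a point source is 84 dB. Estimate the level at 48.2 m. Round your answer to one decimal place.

70.2 dB

Point-source attenuation: ΔL = 20·log₁₀(r₂/r₁) = 20·log₁₀(48.2/9.8) = 13.836 dB.
L₂ = 84 − 20·log₁₀(48.2/9.8) = 84 − 13.836 = 70.16 dB.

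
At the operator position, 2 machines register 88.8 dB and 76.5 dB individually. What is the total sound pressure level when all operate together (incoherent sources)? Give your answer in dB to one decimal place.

89.0 dB

Incoherent sources combine by intensity addition: L_total = 10·log₁₀(Σ 10^(L_i/10)).
Σ 10^(L/10) = 10^(88.8/10) + 10^(76.5/10) = 8.032e+08.
L_total = 10·log₁₀(8.032e+08) = 89.05 dB.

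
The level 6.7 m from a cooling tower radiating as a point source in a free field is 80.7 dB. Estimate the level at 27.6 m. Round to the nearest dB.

68 dB

Spherical spreading from a point source gives a 20·log₁₀(r₂/r₁) drop.
L₂ = 80.7 − 20·log₁₀(27.6/6.7) = 80.7 − 12.297 = 68.40 dB.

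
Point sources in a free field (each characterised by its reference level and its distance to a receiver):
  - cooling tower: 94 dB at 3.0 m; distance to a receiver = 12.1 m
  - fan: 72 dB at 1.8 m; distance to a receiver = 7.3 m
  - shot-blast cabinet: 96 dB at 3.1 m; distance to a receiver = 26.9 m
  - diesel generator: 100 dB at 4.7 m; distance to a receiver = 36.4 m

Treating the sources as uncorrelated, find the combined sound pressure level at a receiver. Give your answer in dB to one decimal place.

Propagate each source to the receiver with L = L_ref − 20·log₁₀(r/r_ref), then add intensities.
cooling tower: 94 − 20·log₁₀(12.1/3.0) = 94 − 12.11 = 81.89 dB.
fan: 72 − 20·log₁₀(7.3/1.8) = 72 − 12.16 = 59.84 dB.
shot-blast cabinet: 96 − 20·log₁₀(26.9/3.1) = 96 − 18.77 = 77.23 dB.
diesel generator: 100 − 20·log₁₀(36.4/4.7) = 100 − 17.78 = 82.22 dB.
Σ 10^(L/10) = 3.750e+08 → L_total = 10·log₁₀(3.750e+08) = 85.74 dB.

85.7 dB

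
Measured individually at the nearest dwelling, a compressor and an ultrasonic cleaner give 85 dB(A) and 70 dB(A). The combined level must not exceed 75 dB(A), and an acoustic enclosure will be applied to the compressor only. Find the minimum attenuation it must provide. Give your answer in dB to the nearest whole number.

12 dB

Fixed contribution from the other source: Σ 10^(L/10) = 10^(70/10) = 1.000e+07 (70.00 dB(A)).
To meet 75 dB(A) overall, the treated compressor may contribute at most 10^(75/10) − 1.000e+07 = 2.162e+07, i.e. 73.35 dB(A).
So the compressor must be reduced from 85 to 73.35 dB(A): IL = 11.65 dB.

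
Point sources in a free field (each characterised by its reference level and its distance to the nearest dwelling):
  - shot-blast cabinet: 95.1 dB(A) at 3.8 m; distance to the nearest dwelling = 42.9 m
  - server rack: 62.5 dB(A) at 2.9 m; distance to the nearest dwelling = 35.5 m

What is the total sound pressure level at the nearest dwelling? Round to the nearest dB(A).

74 dB(A)

First find each source's level at the receiver (point-source: −20·log₁₀(r/r_ref)), then combine on an intensity basis.
shot-blast cabinet: 95.1 − 20·log₁₀(42.9/3.8) = 95.1 − 21.05 = 74.05 dB(A).
server rack: 62.5 − 20·log₁₀(35.5/2.9) = 62.5 − 21.76 = 40.74 dB(A).
Σ 10^(L/10) = 2.540e+07 → L_total = 10·log₁₀(2.540e+07) = 74.05 dB(A).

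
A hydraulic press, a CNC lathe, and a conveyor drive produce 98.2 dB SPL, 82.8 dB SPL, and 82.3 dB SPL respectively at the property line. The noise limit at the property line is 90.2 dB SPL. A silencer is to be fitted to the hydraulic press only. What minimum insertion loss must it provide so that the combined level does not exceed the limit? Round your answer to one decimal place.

The untreated sources together contribute 10^(82.8/10) + 10^(82.3/10) = 3.604e+08, i.e. 85.57 dB SPL.
The limit corresponds to 10^(90.2/10) = 1.047e+09; subtracting the fixed part leaves 6.868e+08 for the hydraulic press, i.e. 88.37 dB SPL.
Required insertion loss = 98.2 − 88.37 = 9.83 dB.

9.8 dB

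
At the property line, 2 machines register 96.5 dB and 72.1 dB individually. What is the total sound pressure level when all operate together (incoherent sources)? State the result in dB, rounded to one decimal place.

Incoherent sources combine by intensity addition: L_total = 10·log₁₀(Σ 10^(L_i/10)).
Σ 10^(L/10) = 10^(96.5/10) + 10^(72.1/10) = 4.483e+09.
L_total = 10·log₁₀(4.483e+09) = 96.52 dB.

96.5 dB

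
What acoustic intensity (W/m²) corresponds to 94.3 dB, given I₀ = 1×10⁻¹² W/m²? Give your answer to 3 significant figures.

0.00269 W/m²

L = 10·log₁₀(I/I₀) ⇒ I = I₀·10^(L/10) = 10⁻¹² × 10^9.43.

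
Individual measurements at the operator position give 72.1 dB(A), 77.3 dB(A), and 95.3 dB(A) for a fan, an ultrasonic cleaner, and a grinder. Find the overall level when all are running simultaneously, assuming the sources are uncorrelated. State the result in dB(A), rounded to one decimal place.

95.4 dB(A)

Incoherent sources combine by intensity addition: L_total = 10·log₁₀(Σ 10^(L_i/10)).
Σ 10^(L/10) = 10^(72.1/10) + 10^(77.3/10) + 10^(95.3/10) = 3.458e+09.
L_total = 10·log₁₀(3.458e+09) = 95.39 dB(A).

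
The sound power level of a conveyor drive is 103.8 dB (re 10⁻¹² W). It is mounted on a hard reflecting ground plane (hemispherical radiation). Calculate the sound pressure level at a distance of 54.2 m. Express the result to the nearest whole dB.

L_p = L_w − 10·log₁₀(2π·r²) with r = 54.2 m.
2π·r² = 1.846e+04 m², 10·log₁₀ of that is 42.662 dB.
L_p = 103.8 − 42.662 = 61.14 dB.

61 dB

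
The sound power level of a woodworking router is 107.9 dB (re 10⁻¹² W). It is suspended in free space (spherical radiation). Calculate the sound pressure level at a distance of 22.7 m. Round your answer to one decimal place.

69.8 dB

The power spreads over a sphere of area 4π·r², so L_p = L_w − 10·log₁₀(4π·r²).
4π·r² = 6475 m², 10·log₁₀ of that is 38.113 dB.
L_p = 107.9 − 38.113 = 69.79 dB.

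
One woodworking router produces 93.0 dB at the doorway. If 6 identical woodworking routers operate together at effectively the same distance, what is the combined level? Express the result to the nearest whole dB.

101 dB

N identical incoherent sources raise the level by 10·log₁₀ N.
L_total = 93.0 + 10·log₁₀(6) = 93.0 + 7.782 = 100.78 dB.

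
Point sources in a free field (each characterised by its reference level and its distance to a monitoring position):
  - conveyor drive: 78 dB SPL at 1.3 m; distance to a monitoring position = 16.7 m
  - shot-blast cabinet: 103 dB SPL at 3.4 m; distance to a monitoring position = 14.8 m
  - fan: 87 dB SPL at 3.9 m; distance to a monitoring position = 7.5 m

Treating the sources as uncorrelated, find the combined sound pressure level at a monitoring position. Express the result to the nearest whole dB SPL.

Apply inverse-square spreading to bring every level to the receiver, then sum 10^(L/10).
conveyor drive: 78 − 20·log₁₀(16.7/1.3) = 78 − 22.18 = 55.82 dB SPL.
shot-blast cabinet: 103 − 20·log₁₀(14.8/3.4) = 103 − 12.78 = 90.22 dB SPL.
fan: 87 − 20·log₁₀(7.5/3.9) = 87 − 5.68 = 81.32 dB SPL.
Σ 10^(L/10) = 1.189e+09 → L_total = 10·log₁₀(1.189e+09) = 90.75 dB SPL.

91 dB SPL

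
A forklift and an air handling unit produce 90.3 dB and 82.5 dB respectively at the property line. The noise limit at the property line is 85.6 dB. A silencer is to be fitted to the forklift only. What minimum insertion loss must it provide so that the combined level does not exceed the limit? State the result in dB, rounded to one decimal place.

7.6 dB

Fixed contribution from the other source: Σ 10^(L/10) = 10^(82.5/10) = 1.778e+08 (82.50 dB).
To meet 85.6 dB overall, the treated forklift may contribute at most 10^(85.6/10) − 1.778e+08 = 1.853e+08, i.e. 82.68 dB.
So the forklift must be reduced from 90.3 to 82.68 dB: IL = 7.62 dB.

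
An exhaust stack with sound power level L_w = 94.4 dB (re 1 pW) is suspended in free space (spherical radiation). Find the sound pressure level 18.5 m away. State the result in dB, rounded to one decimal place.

58.1 dB

The power spreads over a sphere of area 4π·r², so L_p = L_w − 10·log₁₀(4π·r²).
4π·r² = 4301 m², 10·log₁₀ of that is 36.336 dB.
L_p = 94.4 − 36.336 = 58.06 dB.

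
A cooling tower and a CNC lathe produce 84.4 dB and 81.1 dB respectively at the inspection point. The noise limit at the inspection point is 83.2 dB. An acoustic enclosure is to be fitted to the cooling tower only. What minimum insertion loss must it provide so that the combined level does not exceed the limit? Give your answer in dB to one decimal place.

5.4 dB

Fixed contribution from the other source: Σ 10^(L/10) = 10^(81.1/10) = 1.288e+08 (81.10 dB).
The limit corresponds to 10^(83.2/10) = 2.089e+08; subtracting the fixed part leaves 8.010e+07 for the cooling tower, i.e. 79.04 dB.
So the cooling tower must be reduced from 84.4 to 79.04 dB: IL = 5.36 dB.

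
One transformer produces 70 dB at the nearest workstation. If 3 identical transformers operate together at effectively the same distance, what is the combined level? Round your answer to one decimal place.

L_total = L₁ + 10·log₁₀ N for N identical incoherent sources.
L_total = 70 + 10·log₁₀(3) = 70 + 4.771 = 74.77 dB.

74.8 dB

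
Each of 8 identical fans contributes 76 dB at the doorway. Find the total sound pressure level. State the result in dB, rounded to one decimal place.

L_total = L₁ + 10·log₁₀ N for N identical incoherent sources.
L_total = 76 + 10·log₁₀(8) = 76 + 9.031 = 85.03 dB.

85.0 dB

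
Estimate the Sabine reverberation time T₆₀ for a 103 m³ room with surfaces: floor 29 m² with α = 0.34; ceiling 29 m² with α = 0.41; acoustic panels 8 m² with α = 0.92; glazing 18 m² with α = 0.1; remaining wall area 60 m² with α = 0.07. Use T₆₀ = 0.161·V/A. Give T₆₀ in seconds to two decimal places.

A = Σ Sᵢαᵢ = 29·0.34 + 29·0.41 + 8·0.92 + 18·0.1 + 60·0.07 = 35.11 m².
T₆₀ = 0.161 × 103 / 35.11 = 0.472 s.

0.47 s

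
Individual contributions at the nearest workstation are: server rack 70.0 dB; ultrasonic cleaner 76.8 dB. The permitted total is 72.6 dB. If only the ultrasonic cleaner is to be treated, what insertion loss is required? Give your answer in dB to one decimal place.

The untreated sources together contribute 10^(70.0/10) = 1.000e+07, i.e. 70.00 dB.
The limit corresponds to 10^(72.6/10) = 1.820e+07; subtracting the fixed part leaves 8.197e+06 for the ultrasonic cleaner, i.e. 69.14 dB.
So the ultrasonic cleaner must be reduced from 76.8 to 69.14 dB: IL = 7.66 dB.

7.7 dB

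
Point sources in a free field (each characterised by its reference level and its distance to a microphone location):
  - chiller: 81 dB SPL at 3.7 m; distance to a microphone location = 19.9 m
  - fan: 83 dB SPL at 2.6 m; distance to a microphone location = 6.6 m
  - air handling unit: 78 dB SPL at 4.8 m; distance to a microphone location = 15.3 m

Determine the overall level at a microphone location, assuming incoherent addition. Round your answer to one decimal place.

Propagate each source to the receiver with L = L_ref − 20·log₁₀(r/r_ref), then add intensities.
chiller: 81 − 20·log₁₀(19.9/3.7) = 81 − 14.61 = 66.39 dB SPL.
fan: 83 − 20·log₁₀(6.6/2.6) = 83 − 8.09 = 74.91 dB SPL.
air handling unit: 78 − 20·log₁₀(15.3/4.8) = 78 − 10.07 = 67.93 dB SPL.
Σ 10^(L/10) = 4.153e+07 → L_total = 10·log₁₀(4.153e+07) = 76.18 dB SPL.

76.2 dB SPL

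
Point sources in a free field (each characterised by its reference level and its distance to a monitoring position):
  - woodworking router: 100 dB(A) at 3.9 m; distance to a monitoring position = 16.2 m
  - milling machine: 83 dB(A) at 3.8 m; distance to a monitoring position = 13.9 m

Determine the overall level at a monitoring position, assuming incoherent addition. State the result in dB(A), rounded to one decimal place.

87.7 dB(A)

First find each source's level at the receiver (point-source: −20·log₁₀(r/r_ref)), then combine on an intensity basis.
woodworking router: 100 − 20·log₁₀(16.2/3.9) = 100 − 12.37 = 87.63 dB(A).
milling machine: 83 − 20·log₁₀(13.9/3.8) = 83 − 11.26 = 71.74 dB(A).
Σ 10^(L/10) = 5.945e+08 → L_total = 10·log₁₀(5.945e+08) = 87.74 dB(A).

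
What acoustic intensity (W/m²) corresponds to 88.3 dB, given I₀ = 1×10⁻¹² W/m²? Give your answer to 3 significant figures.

L = 10·log₁₀(I/I₀) ⇒ I = I₀·10^(L/10) = 10⁻¹² × 10^8.83.

0.000676 W/m²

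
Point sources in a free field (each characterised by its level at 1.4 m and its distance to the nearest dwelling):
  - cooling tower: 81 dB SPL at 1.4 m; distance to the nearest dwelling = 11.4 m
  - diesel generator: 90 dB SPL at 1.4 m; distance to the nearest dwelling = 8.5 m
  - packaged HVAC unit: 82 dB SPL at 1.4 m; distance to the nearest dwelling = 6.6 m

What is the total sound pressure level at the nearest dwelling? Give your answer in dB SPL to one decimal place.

75.6 dB SPL

First find each source's level at the receiver (point-source: −20·log₁₀(r/r_ref)), then combine on an intensity basis.
cooling tower: 81 − 20·log₁₀(11.4/1.4) = 81 − 18.22 = 62.78 dB SPL.
diesel generator: 90 − 20·log₁₀(8.5/1.4) = 90 − 15.67 = 74.33 dB SPL.
packaged HVAC unit: 82 − 20·log₁₀(6.6/1.4) = 82 − 13.47 = 68.53 dB SPL.
Σ 10^(L/10) = 3.616e+07 → L_total = 10·log₁₀(3.616e+07) = 75.58 dB SPL.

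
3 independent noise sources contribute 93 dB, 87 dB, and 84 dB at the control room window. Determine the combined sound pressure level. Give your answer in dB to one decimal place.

94.4 dB

For uncorrelated sources the intensities add, so convert each level to linear form, sum, and take 10·log₁₀ of the total.
Σ 10^(L/10) = 10^(93/10) + 10^(87/10) + 10^(84/10) = 2.748e+09.
L_total = 10·log₁₀(2.748e+09) = 94.39 dB.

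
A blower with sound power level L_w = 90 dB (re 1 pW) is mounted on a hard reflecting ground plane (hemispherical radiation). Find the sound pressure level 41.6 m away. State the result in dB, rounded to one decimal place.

49.6 dB

Free-field hemispherical radiation: L_p = L_w − 10·log₁₀(2π·r²), r = 41.6 m.
2π·r² = 1.087e+04 m², 10·log₁₀ of that is 40.364 dB.
L_p = 90 − 40.364 = 49.64 dB.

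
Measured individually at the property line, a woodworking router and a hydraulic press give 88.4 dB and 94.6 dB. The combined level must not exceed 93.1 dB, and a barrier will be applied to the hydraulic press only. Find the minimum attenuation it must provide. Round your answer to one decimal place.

The untreated sources together contribute 10^(88.4/10) = 6.918e+08, i.e. 88.40 dB.
The limit corresponds to 10^(93.1/10) = 2.042e+09; subtracting the fixed part leaves 1.350e+09 for the hydraulic press, i.e. 91.30 dB.
Required insertion loss = 94.6 − 91.30 = 3.30 dB.

3.3 dB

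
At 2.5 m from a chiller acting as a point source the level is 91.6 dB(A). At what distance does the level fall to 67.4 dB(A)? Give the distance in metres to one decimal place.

40.5 m

Point-source spreading drops the level by 20·log₁₀(r₂/r₁); inverting, r₂/r₁ = 10^(ΔL/20).
r₂ = 2.5·10^((91.6−67.4)/20) = 2.5·10^(24.2/20) = 40.55 m.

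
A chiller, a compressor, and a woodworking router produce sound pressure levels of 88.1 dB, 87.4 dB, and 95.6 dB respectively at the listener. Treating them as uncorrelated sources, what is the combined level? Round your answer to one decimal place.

Incoherent sources combine by intensity addition: L_total = 10·log₁₀(Σ 10^(L_i/10)).
Σ 10^(L/10) = 10^(88.1/10) + 10^(87.4/10) + 10^(95.6/10) = 4.826e+09.
L_total = 10·log₁₀(4.826e+09) = 96.84 dB.

96.8 dB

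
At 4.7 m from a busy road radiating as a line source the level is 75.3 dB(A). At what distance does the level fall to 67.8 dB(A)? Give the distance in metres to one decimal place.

26.4 m

Line-source spreading drops the level by 10·log₁₀(r₂/r₁); inverting, r₂/r₁ = 10^(ΔL/10).
r₂ = 4.7·10^((75.3−67.8)/10) = 4.7·10^(7.5/10) = 26.43 m.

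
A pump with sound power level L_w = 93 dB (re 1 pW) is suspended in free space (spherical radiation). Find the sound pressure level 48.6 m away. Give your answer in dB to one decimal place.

48.3 dB

The power spreads over a sphere of area 4π·r², so L_p = L_w − 10·log₁₀(4π·r²).
4π·r² = 2.968e+04 m², 10·log₁₀ of that is 44.725 dB.
L_p = 93 − 44.725 = 48.28 dB.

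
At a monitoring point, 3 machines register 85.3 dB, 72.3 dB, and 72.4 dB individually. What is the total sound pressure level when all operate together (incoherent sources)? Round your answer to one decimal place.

Incoherent sources combine by intensity addition: L_total = 10·log₁₀(Σ 10^(L_i/10)).
Σ 10^(L/10) = 10^(85.3/10) + 10^(72.3/10) + 10^(72.4/10) = 3.732e+08.
L_total = 10·log₁₀(3.732e+08) = 85.72 dB.

85.7 dB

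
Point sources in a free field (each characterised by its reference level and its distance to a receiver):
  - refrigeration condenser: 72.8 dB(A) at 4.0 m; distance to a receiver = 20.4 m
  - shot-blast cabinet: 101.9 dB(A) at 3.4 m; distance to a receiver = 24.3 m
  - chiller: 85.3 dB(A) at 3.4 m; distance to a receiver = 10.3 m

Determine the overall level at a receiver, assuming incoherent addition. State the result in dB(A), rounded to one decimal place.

85.3 dB(A)

Apply inverse-square spreading to bring every level to the receiver, then sum 10^(L/10).
refrigeration condenser: 72.8 − 20·log₁₀(20.4/4.0) = 72.8 − 14.15 = 58.65 dB(A).
shot-blast cabinet: 101.9 − 20·log₁₀(24.3/3.4) = 101.9 − 17.08 = 84.82 dB(A).
chiller: 85.3 − 20·log₁₀(10.3/3.4) = 85.3 − 9.63 = 75.67 dB(A).
Σ 10^(L/10) = 3.409e+08 → L_total = 10·log₁₀(3.409e+08) = 85.33 dB(A).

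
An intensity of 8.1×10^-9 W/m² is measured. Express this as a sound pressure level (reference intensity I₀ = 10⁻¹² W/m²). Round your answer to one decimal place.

Dividing by I₀ shifts the exponent by 12: I/I₀ = 8.1×10^3.
L = 10·(0.9085 + 3) = 39.08 dB.

39.1 dB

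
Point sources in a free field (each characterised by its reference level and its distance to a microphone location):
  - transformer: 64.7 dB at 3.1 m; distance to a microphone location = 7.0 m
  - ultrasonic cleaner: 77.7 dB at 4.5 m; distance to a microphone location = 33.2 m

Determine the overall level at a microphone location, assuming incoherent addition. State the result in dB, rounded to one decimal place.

First find each source's level at the receiver (point-source: −20·log₁₀(r/r_ref)), then combine on an intensity basis.
transformer: 64.7 − 20·log₁₀(7.0/3.1) = 64.7 − 7.07 = 57.63 dB.
ultrasonic cleaner: 77.7 − 20·log₁₀(33.2/4.5) = 77.7 − 17.36 = 60.34 dB.
Σ 10^(L/10) = 1.661e+06 → L_total = 10·log₁₀(1.661e+06) = 62.20 dB.

62.2 dB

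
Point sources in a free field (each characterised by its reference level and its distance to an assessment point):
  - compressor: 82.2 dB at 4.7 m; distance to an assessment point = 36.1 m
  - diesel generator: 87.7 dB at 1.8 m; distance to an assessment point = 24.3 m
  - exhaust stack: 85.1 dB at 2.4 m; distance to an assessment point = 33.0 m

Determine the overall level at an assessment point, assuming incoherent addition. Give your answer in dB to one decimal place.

68.9 dB

First find each source's level at the receiver (point-source: −20·log₁₀(r/r_ref)), then combine on an intensity basis.
compressor: 82.2 − 20·log₁₀(36.1/4.7) = 82.2 − 17.71 = 64.49 dB.
diesel generator: 87.7 − 20·log₁₀(24.3/1.8) = 87.7 − 22.61 = 65.09 dB.
exhaust stack: 85.1 − 20·log₁₀(33.0/2.4) = 85.1 − 22.77 = 62.33 dB.
Σ 10^(L/10) = 7.756e+06 → L_total = 10·log₁₀(7.756e+06) = 68.90 dB.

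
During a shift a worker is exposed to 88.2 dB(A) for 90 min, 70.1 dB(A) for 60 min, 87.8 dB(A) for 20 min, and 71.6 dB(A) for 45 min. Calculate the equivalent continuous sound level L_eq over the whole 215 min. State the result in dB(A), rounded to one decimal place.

85.3 dB(A)

L_eq = 10·log₁₀[(1/T)·Σ tᵢ·10^(Lᵢ/10)] with T = 215 min.
Σ tᵢ·10^(Lᵢ/10) = 90·10^(88.2/10) + 60·10^(70.1/10) + 20·10^(87.8/10) + 45·10^(71.6/10) = 7.278e+10.
L_eq = 10·log₁₀(7.278e+10/215) = 85.30 dB(A).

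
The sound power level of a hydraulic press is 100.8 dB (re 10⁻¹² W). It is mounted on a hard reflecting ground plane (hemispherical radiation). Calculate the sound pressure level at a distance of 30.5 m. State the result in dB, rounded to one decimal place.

63.1 dB

Free-field hemispherical radiation: L_p = L_w − 10·log₁₀(2π·r²), r = 30.5 m.
2π·r² = 5845 m², 10·log₁₀ of that is 37.668 dB.
L_p = 100.8 − 37.668 = 63.13 dB.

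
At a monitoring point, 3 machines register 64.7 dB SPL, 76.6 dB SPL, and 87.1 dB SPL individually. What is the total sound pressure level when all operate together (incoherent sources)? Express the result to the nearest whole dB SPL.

For uncorrelated sources the intensities add, so convert each level to linear form, sum, and take 10·log₁₀ of the total.
Σ 10^(L/10) = 10^(64.7/10) + 10^(76.6/10) + 10^(87.1/10) = 5.615e+08.
L_total = 10·log₁₀(5.615e+08) = 87.49 dB SPL.

87 dB SPL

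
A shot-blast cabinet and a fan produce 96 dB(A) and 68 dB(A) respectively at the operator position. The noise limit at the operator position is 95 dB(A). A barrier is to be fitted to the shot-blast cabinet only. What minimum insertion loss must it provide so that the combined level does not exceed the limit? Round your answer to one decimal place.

1.0 dB

Fixed contribution from the other source: Σ 10^(L/10) = 10^(68/10) = 6.310e+06 (68.00 dB(A)).
The limit corresponds to 10^(95/10) = 3.162e+09; subtracting the fixed part leaves 3.156e+09 for the shot-blast cabinet, i.e. 94.99 dB(A).
So the shot-blast cabinet must be reduced from 96 to 94.99 dB(A): IL = 1.01 dB.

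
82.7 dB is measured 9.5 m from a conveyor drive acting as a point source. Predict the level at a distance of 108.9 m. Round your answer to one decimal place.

Point-source attenuation: ΔL = 20·log₁₀(r₂/r₁) = 20·log₁₀(108.9/9.5) = 21.186 dB.
L₂ = 82.7 − 20·log₁₀(108.9/9.5) = 82.7 − 21.186 = 61.51 dB.

61.5 dB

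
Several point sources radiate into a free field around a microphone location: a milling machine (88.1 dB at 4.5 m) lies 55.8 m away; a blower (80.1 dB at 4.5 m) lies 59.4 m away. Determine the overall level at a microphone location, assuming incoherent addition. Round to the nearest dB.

First find each source's level at the receiver (point-source: −20·log₁₀(r/r_ref)), then combine on an intensity basis.
milling machine: 88.1 − 20·log₁₀(55.8/4.5) = 88.1 − 21.87 = 66.23 dB.
blower: 80.1 − 20·log₁₀(59.4/4.5) = 80.1 − 22.41 = 57.69 dB.
Σ 10^(L/10) = 4.786e+06 → L_total = 10·log₁₀(4.786e+06) = 66.80 dB.

67 dB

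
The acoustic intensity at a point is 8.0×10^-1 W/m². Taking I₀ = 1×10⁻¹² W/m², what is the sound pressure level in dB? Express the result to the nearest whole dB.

119 dB

L = 10·log₁₀(I/I₀) = 10·log₁₀(8.0×10^-1/10⁻¹²) = 10·log₁₀(8.0×10^11).
L = 10·(0.9031 + 11) = 119.03 dB.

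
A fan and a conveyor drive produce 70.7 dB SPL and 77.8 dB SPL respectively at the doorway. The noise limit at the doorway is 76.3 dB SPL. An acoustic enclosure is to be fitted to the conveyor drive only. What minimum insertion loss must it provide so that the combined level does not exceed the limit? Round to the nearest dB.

3 dB

The untreated sources together contribute 10^(70.7/10) = 1.175e+07, i.e. 70.70 dB SPL.
The limit corresponds to 10^(76.3/10) = 4.266e+07; subtracting the fixed part leaves 3.091e+07 for the conveyor drive, i.e. 74.90 dB SPL.
So the conveyor drive must be reduced from 77.8 to 74.90 dB SPL: IL = 2.90 dB.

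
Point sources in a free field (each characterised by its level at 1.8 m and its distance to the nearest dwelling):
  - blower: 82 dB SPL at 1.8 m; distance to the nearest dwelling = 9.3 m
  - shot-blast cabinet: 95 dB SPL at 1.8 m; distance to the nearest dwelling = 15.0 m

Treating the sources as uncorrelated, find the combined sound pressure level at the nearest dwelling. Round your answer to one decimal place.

77.1 dB SPL

Apply inverse-square spreading to bring every level to the receiver, then sum 10^(L/10).
blower: 82 − 20·log₁₀(9.3/1.8) = 82 − 14.26 = 67.74 dB SPL.
shot-blast cabinet: 95 − 20·log₁₀(15.0/1.8) = 95 − 18.42 = 76.58 dB SPL.
Σ 10^(L/10) = 5.147e+07 → L_total = 10·log₁₀(5.147e+07) = 77.12 dB SPL.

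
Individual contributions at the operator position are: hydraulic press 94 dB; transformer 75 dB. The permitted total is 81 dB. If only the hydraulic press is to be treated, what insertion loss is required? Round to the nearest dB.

14 dB

Everything except the hydraulic press sums to 10^(75/10) = 3.162e+07 in linear terms, 75.00 dB.
The limit corresponds to 10^(81/10) = 1.259e+08; subtracting the fixed part leaves 9.427e+07 for the hydraulic press, i.e. 79.74 dB.
So the hydraulic press must be reduced from 94 to 79.74 dB: IL = 14.26 dB.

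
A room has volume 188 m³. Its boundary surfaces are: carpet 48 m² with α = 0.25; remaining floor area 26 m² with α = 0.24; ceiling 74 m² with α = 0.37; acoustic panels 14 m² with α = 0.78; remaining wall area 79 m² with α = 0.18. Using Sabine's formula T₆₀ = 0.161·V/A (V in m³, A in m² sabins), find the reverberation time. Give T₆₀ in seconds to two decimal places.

Summing Sᵢαᵢ: 48·0.25 + 26·0.24 + 74·0.37 + 14·0.78 + 79·0.18 = 70.76 m².
T₆₀ = 0.161 × 188 / 70.76 = 0.428 s.

0.43 s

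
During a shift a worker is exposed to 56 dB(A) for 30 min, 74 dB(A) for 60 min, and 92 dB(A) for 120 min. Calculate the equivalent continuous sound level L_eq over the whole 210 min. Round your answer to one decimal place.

89.6 dB(A)

L_eq = 10·log₁₀[(1/T)·Σ tᵢ·10^(Lᵢ/10)] with T = 210 min.
Σ tᵢ·10^(Lᵢ/10) = 30·10^(56/10) + 60·10^(74/10) + 120·10^(92/10) = 1.917e+11.
L_eq = 10·log₁₀(1.917e+11/210) = 89.60 dB(A).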